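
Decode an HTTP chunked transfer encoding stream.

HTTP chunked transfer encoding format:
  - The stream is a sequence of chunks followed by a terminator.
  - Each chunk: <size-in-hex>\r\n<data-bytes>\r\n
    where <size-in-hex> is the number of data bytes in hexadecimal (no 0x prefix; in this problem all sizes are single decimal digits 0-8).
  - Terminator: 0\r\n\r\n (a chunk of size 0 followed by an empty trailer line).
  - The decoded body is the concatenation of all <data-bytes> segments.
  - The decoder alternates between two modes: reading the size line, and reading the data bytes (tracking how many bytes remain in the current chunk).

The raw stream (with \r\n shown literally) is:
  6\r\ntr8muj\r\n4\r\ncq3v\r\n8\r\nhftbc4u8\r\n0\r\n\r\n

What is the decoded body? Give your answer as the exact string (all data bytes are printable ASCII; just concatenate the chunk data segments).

Chunk 1: stream[0..1]='6' size=0x6=6, data at stream[3..9]='tr8muj' -> body[0..6], body so far='tr8muj'
Chunk 2: stream[11..12]='4' size=0x4=4, data at stream[14..18]='cq3v' -> body[6..10], body so far='tr8mujcq3v'
Chunk 3: stream[20..21]='8' size=0x8=8, data at stream[23..31]='hftbc4u8' -> body[10..18], body so far='tr8mujcq3vhftbc4u8'
Chunk 4: stream[33..34]='0' size=0 (terminator). Final body='tr8mujcq3vhftbc4u8' (18 bytes)

Answer: tr8mujcq3vhftbc4u8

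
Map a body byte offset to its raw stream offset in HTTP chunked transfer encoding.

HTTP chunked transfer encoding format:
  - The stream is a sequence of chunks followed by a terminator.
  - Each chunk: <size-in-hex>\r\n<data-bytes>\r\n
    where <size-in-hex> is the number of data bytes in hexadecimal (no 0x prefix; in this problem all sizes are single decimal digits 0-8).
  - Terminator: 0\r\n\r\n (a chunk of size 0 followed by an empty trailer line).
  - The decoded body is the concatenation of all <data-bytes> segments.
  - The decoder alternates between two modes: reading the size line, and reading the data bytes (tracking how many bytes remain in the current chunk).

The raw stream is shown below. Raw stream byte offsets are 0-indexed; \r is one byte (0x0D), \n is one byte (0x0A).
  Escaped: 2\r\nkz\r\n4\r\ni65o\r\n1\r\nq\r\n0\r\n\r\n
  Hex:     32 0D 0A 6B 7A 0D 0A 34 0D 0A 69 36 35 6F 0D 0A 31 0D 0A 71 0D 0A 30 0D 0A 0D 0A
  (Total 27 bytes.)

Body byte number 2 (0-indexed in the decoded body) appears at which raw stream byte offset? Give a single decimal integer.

Chunk 1: stream[0..1]='2' size=0x2=2, data at stream[3..5]='kz' -> body[0..2], body so far='kz'
Chunk 2: stream[7..8]='4' size=0x4=4, data at stream[10..14]='i65o' -> body[2..6], body so far='kzi65o'
Chunk 3: stream[16..17]='1' size=0x1=1, data at stream[19..20]='q' -> body[6..7], body so far='kzi65oq'
Chunk 4: stream[22..23]='0' size=0 (terminator). Final body='kzi65oq' (7 bytes)
Body byte 2 at stream offset 10

Answer: 10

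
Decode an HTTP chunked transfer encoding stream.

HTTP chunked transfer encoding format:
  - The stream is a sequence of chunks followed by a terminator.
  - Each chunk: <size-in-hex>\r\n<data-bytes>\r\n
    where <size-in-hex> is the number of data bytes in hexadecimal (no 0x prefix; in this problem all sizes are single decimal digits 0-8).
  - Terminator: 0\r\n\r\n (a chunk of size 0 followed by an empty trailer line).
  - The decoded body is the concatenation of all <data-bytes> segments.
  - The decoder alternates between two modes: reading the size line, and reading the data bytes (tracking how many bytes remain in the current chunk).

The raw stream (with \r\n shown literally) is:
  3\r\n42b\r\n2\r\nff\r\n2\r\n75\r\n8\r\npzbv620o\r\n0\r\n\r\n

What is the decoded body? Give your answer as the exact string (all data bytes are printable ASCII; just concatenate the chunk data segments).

Chunk 1: stream[0..1]='3' size=0x3=3, data at stream[3..6]='42b' -> body[0..3], body so far='42b'
Chunk 2: stream[8..9]='2' size=0x2=2, data at stream[11..13]='ff' -> body[3..5], body so far='42bff'
Chunk 3: stream[15..16]='2' size=0x2=2, data at stream[18..20]='75' -> body[5..7], body so far='42bff75'
Chunk 4: stream[22..23]='8' size=0x8=8, data at stream[25..33]='pzbv620o' -> body[7..15], body so far='42bff75pzbv620o'
Chunk 5: stream[35..36]='0' size=0 (terminator). Final body='42bff75pzbv620o' (15 bytes)

Answer: 42bff75pzbv620o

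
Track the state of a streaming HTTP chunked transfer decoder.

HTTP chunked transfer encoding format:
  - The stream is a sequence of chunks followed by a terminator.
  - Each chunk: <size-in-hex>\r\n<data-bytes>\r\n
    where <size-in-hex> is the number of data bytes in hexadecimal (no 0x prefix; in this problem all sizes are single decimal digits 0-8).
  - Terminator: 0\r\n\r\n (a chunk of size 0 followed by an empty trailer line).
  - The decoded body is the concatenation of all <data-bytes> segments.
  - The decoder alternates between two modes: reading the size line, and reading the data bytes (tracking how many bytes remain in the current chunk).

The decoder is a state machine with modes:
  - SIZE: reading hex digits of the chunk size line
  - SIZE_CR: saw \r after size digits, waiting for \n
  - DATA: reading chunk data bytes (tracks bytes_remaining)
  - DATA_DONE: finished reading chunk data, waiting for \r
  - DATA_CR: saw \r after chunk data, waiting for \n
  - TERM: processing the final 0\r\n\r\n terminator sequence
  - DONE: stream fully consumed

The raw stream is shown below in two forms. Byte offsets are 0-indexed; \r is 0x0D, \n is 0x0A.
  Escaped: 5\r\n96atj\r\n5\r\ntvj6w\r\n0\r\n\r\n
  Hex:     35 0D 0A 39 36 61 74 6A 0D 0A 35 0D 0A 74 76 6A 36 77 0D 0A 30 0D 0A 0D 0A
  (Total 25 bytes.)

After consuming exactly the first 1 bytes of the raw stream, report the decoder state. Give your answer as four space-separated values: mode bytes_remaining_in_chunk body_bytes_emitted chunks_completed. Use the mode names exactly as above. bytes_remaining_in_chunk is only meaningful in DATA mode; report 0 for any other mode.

Byte 0 = '5': mode=SIZE remaining=0 emitted=0 chunks_done=0

Answer: SIZE 0 0 0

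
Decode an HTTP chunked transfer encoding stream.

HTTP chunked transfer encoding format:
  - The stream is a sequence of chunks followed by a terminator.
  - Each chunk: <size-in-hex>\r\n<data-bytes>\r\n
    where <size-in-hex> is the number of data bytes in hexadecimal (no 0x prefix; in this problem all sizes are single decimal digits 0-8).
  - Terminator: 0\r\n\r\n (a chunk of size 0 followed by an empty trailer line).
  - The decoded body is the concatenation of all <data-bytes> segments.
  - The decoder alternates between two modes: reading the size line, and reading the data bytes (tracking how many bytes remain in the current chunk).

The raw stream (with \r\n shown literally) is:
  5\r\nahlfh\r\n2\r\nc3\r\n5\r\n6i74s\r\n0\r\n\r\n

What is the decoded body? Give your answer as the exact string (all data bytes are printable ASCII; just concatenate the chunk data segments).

Chunk 1: stream[0..1]='5' size=0x5=5, data at stream[3..8]='ahlfh' -> body[0..5], body so far='ahlfh'
Chunk 2: stream[10..11]='2' size=0x2=2, data at stream[13..15]='c3' -> body[5..7], body so far='ahlfhc3'
Chunk 3: stream[17..18]='5' size=0x5=5, data at stream[20..25]='6i74s' -> body[7..12], body so far='ahlfhc36i74s'
Chunk 4: stream[27..28]='0' size=0 (terminator). Final body='ahlfhc36i74s' (12 bytes)

Answer: ahlfhc36i74s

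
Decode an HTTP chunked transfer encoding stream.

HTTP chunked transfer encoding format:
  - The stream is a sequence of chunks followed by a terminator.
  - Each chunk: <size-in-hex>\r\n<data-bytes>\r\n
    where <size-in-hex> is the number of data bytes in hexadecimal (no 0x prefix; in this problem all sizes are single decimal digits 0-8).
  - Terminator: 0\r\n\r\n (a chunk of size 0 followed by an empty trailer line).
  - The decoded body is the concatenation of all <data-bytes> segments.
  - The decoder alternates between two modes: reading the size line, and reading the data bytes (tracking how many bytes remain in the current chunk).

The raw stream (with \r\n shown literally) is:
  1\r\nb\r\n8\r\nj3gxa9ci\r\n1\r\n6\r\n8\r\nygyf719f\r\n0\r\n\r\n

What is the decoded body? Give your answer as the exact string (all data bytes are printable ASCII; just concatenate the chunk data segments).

Answer: bj3gxa9ci6ygyf719f

Derivation:
Chunk 1: stream[0..1]='1' size=0x1=1, data at stream[3..4]='b' -> body[0..1], body so far='b'
Chunk 2: stream[6..7]='8' size=0x8=8, data at stream[9..17]='j3gxa9ci' -> body[1..9], body so far='bj3gxa9ci'
Chunk 3: stream[19..20]='1' size=0x1=1, data at stream[22..23]='6' -> body[9..10], body so far='bj3gxa9ci6'
Chunk 4: stream[25..26]='8' size=0x8=8, data at stream[28..36]='ygyf719f' -> body[10..18], body so far='bj3gxa9ci6ygyf719f'
Chunk 5: stream[38..39]='0' size=0 (terminator). Final body='bj3gxa9ci6ygyf719f' (18 bytes)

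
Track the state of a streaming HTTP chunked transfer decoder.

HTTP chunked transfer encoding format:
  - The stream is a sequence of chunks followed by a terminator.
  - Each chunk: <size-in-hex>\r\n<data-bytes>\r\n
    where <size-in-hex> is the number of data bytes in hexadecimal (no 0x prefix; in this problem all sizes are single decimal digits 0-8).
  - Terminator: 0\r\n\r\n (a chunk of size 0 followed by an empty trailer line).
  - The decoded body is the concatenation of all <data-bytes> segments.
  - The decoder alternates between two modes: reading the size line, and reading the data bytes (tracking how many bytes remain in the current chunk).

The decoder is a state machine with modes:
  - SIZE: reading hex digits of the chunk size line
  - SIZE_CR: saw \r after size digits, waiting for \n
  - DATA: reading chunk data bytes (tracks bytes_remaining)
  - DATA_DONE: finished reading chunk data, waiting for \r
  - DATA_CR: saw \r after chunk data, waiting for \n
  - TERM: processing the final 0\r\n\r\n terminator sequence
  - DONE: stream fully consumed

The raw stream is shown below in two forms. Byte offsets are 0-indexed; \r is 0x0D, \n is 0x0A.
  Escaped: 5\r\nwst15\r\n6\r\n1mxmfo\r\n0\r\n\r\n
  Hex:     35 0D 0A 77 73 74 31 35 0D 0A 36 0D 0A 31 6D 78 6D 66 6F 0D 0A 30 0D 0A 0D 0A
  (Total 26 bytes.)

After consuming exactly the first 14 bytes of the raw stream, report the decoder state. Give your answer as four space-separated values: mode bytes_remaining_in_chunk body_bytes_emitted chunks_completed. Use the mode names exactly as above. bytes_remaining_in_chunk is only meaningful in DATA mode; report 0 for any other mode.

Answer: DATA 5 6 1

Derivation:
Byte 0 = '5': mode=SIZE remaining=0 emitted=0 chunks_done=0
Byte 1 = 0x0D: mode=SIZE_CR remaining=0 emitted=0 chunks_done=0
Byte 2 = 0x0A: mode=DATA remaining=5 emitted=0 chunks_done=0
Byte 3 = 'w': mode=DATA remaining=4 emitted=1 chunks_done=0
Byte 4 = 's': mode=DATA remaining=3 emitted=2 chunks_done=0
Byte 5 = 't': mode=DATA remaining=2 emitted=3 chunks_done=0
Byte 6 = '1': mode=DATA remaining=1 emitted=4 chunks_done=0
Byte 7 = '5': mode=DATA_DONE remaining=0 emitted=5 chunks_done=0
Byte 8 = 0x0D: mode=DATA_CR remaining=0 emitted=5 chunks_done=0
Byte 9 = 0x0A: mode=SIZE remaining=0 emitted=5 chunks_done=1
Byte 10 = '6': mode=SIZE remaining=0 emitted=5 chunks_done=1
Byte 11 = 0x0D: mode=SIZE_CR remaining=0 emitted=5 chunks_done=1
Byte 12 = 0x0A: mode=DATA remaining=6 emitted=5 chunks_done=1
Byte 13 = '1': mode=DATA remaining=5 emitted=6 chunks_done=1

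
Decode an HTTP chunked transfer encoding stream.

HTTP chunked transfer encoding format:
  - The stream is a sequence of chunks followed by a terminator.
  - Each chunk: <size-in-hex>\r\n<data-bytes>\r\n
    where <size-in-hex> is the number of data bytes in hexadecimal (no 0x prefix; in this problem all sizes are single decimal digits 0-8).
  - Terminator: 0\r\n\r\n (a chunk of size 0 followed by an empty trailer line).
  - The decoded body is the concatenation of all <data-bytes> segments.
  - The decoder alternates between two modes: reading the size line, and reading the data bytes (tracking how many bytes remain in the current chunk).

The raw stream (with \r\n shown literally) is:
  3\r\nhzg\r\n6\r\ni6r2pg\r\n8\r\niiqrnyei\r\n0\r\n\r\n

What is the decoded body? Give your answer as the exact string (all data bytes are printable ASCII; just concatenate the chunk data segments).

Answer: hzgi6r2pgiiqrnyei

Derivation:
Chunk 1: stream[0..1]='3' size=0x3=3, data at stream[3..6]='hzg' -> body[0..3], body so far='hzg'
Chunk 2: stream[8..9]='6' size=0x6=6, data at stream[11..17]='i6r2pg' -> body[3..9], body so far='hzgi6r2pg'
Chunk 3: stream[19..20]='8' size=0x8=8, data at stream[22..30]='iiqrnyei' -> body[9..17], body so far='hzgi6r2pgiiqrnyei'
Chunk 4: stream[32..33]='0' size=0 (terminator). Final body='hzgi6r2pgiiqrnyei' (17 bytes)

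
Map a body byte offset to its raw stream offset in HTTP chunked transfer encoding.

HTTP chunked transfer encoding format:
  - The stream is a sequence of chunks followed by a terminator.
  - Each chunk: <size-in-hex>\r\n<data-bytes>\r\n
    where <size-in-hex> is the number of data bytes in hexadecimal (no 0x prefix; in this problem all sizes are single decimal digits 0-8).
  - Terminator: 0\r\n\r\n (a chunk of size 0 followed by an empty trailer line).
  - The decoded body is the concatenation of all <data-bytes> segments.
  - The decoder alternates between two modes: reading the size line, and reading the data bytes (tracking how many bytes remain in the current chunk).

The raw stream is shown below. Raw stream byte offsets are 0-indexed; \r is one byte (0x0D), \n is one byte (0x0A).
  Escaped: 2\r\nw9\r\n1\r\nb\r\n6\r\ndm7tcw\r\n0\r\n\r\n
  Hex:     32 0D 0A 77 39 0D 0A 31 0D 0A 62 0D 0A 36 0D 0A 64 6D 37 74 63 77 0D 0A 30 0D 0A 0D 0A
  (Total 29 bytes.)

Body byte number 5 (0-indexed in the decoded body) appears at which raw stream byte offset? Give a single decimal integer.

Chunk 1: stream[0..1]='2' size=0x2=2, data at stream[3..5]='w9' -> body[0..2], body so far='w9'
Chunk 2: stream[7..8]='1' size=0x1=1, data at stream[10..11]='b' -> body[2..3], body so far='w9b'
Chunk 3: stream[13..14]='6' size=0x6=6, data at stream[16..22]='dm7tcw' -> body[3..9], body so far='w9bdm7tcw'
Chunk 4: stream[24..25]='0' size=0 (terminator). Final body='w9bdm7tcw' (9 bytes)
Body byte 5 at stream offset 18

Answer: 18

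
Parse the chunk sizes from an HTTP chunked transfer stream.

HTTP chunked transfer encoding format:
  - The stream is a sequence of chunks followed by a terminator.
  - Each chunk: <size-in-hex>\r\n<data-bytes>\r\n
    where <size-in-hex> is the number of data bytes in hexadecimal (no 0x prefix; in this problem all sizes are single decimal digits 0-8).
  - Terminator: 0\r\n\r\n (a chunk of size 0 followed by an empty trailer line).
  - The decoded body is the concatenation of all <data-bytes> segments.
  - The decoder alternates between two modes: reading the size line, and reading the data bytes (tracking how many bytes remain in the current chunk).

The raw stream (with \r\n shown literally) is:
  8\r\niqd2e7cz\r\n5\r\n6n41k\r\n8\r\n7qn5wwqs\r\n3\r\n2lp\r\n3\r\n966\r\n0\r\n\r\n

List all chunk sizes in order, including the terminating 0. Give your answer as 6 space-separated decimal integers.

Chunk 1: stream[0..1]='8' size=0x8=8, data at stream[3..11]='iqd2e7cz' -> body[0..8], body so far='iqd2e7cz'
Chunk 2: stream[13..14]='5' size=0x5=5, data at stream[16..21]='6n41k' -> body[8..13], body so far='iqd2e7cz6n41k'
Chunk 3: stream[23..24]='8' size=0x8=8, data at stream[26..34]='7qn5wwqs' -> body[13..21], body so far='iqd2e7cz6n41k7qn5wwqs'
Chunk 4: stream[36..37]='3' size=0x3=3, data at stream[39..42]='2lp' -> body[21..24], body so far='iqd2e7cz6n41k7qn5wwqs2lp'
Chunk 5: stream[44..45]='3' size=0x3=3, data at stream[47..50]='966' -> body[24..27], body so far='iqd2e7cz6n41k7qn5wwqs2lp966'
Chunk 6: stream[52..53]='0' size=0 (terminator). Final body='iqd2e7cz6n41k7qn5wwqs2lp966' (27 bytes)

Answer: 8 5 8 3 3 0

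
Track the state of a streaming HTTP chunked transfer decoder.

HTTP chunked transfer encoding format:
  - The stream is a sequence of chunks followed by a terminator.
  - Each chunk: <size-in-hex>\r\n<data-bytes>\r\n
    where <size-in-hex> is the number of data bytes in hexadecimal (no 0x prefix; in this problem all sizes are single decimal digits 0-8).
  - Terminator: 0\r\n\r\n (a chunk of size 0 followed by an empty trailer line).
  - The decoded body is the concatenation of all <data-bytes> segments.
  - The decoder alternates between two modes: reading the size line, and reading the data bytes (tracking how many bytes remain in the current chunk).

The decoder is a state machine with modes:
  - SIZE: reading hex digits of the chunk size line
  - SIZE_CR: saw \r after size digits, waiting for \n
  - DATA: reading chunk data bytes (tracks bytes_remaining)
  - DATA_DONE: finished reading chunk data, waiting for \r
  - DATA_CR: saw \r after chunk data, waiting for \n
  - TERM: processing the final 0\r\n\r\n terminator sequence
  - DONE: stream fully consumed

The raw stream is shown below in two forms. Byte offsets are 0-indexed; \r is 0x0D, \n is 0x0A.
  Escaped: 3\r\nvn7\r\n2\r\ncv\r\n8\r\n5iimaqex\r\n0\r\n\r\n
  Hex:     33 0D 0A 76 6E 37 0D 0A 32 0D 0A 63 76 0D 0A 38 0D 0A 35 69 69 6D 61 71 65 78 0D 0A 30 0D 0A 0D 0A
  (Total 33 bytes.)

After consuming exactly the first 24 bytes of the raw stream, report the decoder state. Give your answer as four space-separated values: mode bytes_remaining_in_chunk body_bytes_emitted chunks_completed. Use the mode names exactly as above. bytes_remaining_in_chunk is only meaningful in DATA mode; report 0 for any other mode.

Byte 0 = '3': mode=SIZE remaining=0 emitted=0 chunks_done=0
Byte 1 = 0x0D: mode=SIZE_CR remaining=0 emitted=0 chunks_done=0
Byte 2 = 0x0A: mode=DATA remaining=3 emitted=0 chunks_done=0
Byte 3 = 'v': mode=DATA remaining=2 emitted=1 chunks_done=0
Byte 4 = 'n': mode=DATA remaining=1 emitted=2 chunks_done=0
Byte 5 = '7': mode=DATA_DONE remaining=0 emitted=3 chunks_done=0
Byte 6 = 0x0D: mode=DATA_CR remaining=0 emitted=3 chunks_done=0
Byte 7 = 0x0A: mode=SIZE remaining=0 emitted=3 chunks_done=1
Byte 8 = '2': mode=SIZE remaining=0 emitted=3 chunks_done=1
Byte 9 = 0x0D: mode=SIZE_CR remaining=0 emitted=3 chunks_done=1
Byte 10 = 0x0A: mode=DATA remaining=2 emitted=3 chunks_done=1
Byte 11 = 'c': mode=DATA remaining=1 emitted=4 chunks_done=1
Byte 12 = 'v': mode=DATA_DONE remaining=0 emitted=5 chunks_done=1
Byte 13 = 0x0D: mode=DATA_CR remaining=0 emitted=5 chunks_done=1
Byte 14 = 0x0A: mode=SIZE remaining=0 emitted=5 chunks_done=2
Byte 15 = '8': mode=SIZE remaining=0 emitted=5 chunks_done=2
Byte 16 = 0x0D: mode=SIZE_CR remaining=0 emitted=5 chunks_done=2
Byte 17 = 0x0A: mode=DATA remaining=8 emitted=5 chunks_done=2
Byte 18 = '5': mode=DATA remaining=7 emitted=6 chunks_done=2
Byte 19 = 'i': mode=DATA remaining=6 emitted=7 chunks_done=2
Byte 20 = 'i': mode=DATA remaining=5 emitted=8 chunks_done=2
Byte 21 = 'm': mode=DATA remaining=4 emitted=9 chunks_done=2
Byte 22 = 'a': mode=DATA remaining=3 emitted=10 chunks_done=2
Byte 23 = 'q': mode=DATA remaining=2 emitted=11 chunks_done=2

Answer: DATA 2 11 2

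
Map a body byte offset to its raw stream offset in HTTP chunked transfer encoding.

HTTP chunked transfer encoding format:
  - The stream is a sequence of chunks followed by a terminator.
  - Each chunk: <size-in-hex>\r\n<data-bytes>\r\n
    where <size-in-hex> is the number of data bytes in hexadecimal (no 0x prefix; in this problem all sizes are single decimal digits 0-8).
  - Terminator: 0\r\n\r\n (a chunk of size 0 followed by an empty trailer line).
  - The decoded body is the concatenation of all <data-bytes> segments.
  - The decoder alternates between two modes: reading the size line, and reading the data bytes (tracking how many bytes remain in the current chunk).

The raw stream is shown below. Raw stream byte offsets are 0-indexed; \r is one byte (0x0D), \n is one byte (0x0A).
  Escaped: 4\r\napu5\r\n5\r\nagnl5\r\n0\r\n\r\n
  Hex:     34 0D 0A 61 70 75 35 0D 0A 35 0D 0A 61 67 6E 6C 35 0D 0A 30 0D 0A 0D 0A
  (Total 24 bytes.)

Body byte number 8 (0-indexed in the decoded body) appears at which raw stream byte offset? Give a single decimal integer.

Chunk 1: stream[0..1]='4' size=0x4=4, data at stream[3..7]='apu5' -> body[0..4], body so far='apu5'
Chunk 2: stream[9..10]='5' size=0x5=5, data at stream[12..17]='agnl5' -> body[4..9], body so far='apu5agnl5'
Chunk 3: stream[19..20]='0' size=0 (terminator). Final body='apu5agnl5' (9 bytes)
Body byte 8 at stream offset 16

Answer: 16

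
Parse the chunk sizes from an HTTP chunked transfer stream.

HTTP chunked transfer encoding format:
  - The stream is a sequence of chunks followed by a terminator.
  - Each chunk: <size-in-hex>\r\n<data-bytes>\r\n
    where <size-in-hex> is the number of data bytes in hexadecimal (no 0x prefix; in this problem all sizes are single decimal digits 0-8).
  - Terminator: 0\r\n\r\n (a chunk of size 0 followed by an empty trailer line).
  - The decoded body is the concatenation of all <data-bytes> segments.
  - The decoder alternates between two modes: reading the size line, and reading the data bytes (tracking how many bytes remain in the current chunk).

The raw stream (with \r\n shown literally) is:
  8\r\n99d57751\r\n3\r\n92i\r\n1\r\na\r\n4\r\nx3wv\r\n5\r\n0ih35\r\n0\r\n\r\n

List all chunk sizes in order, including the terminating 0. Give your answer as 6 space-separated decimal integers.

Chunk 1: stream[0..1]='8' size=0x8=8, data at stream[3..11]='99d57751' -> body[0..8], body so far='99d57751'
Chunk 2: stream[13..14]='3' size=0x3=3, data at stream[16..19]='92i' -> body[8..11], body so far='99d5775192i'
Chunk 3: stream[21..22]='1' size=0x1=1, data at stream[24..25]='a' -> body[11..12], body so far='99d5775192ia'
Chunk 4: stream[27..28]='4' size=0x4=4, data at stream[30..34]='x3wv' -> body[12..16], body so far='99d5775192iax3wv'
Chunk 5: stream[36..37]='5' size=0x5=5, data at stream[39..44]='0ih35' -> body[16..21], body so far='99d5775192iax3wv0ih35'
Chunk 6: stream[46..47]='0' size=0 (terminator). Final body='99d5775192iax3wv0ih35' (21 bytes)

Answer: 8 3 1 4 5 0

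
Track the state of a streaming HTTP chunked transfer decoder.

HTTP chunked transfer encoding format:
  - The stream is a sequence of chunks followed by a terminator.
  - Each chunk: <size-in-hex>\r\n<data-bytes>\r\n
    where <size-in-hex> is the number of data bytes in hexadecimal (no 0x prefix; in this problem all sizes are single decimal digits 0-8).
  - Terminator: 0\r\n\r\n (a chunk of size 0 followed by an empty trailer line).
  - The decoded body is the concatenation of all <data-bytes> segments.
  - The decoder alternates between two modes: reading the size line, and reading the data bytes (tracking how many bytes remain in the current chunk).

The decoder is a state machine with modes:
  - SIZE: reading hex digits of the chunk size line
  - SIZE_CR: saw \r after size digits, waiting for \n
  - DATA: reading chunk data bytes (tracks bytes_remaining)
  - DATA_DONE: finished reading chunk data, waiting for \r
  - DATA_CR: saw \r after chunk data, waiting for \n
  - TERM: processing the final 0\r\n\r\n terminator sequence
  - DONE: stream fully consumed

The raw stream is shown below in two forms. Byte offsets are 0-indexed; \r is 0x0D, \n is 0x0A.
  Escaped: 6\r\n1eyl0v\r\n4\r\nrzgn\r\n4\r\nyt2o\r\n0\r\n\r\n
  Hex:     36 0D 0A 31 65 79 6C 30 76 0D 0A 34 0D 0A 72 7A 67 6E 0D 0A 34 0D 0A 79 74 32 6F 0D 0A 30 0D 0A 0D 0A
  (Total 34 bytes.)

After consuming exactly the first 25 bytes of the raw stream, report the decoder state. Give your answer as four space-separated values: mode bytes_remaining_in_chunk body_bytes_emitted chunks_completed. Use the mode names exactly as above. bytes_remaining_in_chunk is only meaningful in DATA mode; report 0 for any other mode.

Byte 0 = '6': mode=SIZE remaining=0 emitted=0 chunks_done=0
Byte 1 = 0x0D: mode=SIZE_CR remaining=0 emitted=0 chunks_done=0
Byte 2 = 0x0A: mode=DATA remaining=6 emitted=0 chunks_done=0
Byte 3 = '1': mode=DATA remaining=5 emitted=1 chunks_done=0
Byte 4 = 'e': mode=DATA remaining=4 emitted=2 chunks_done=0
Byte 5 = 'y': mode=DATA remaining=3 emitted=3 chunks_done=0
Byte 6 = 'l': mode=DATA remaining=2 emitted=4 chunks_done=0
Byte 7 = '0': mode=DATA remaining=1 emitted=5 chunks_done=0
Byte 8 = 'v': mode=DATA_DONE remaining=0 emitted=6 chunks_done=0
Byte 9 = 0x0D: mode=DATA_CR remaining=0 emitted=6 chunks_done=0
Byte 10 = 0x0A: mode=SIZE remaining=0 emitted=6 chunks_done=1
Byte 11 = '4': mode=SIZE remaining=0 emitted=6 chunks_done=1
Byte 12 = 0x0D: mode=SIZE_CR remaining=0 emitted=6 chunks_done=1
Byte 13 = 0x0A: mode=DATA remaining=4 emitted=6 chunks_done=1
Byte 14 = 'r': mode=DATA remaining=3 emitted=7 chunks_done=1
Byte 15 = 'z': mode=DATA remaining=2 emitted=8 chunks_done=1
Byte 16 = 'g': mode=DATA remaining=1 emitted=9 chunks_done=1
Byte 17 = 'n': mode=DATA_DONE remaining=0 emitted=10 chunks_done=1
Byte 18 = 0x0D: mode=DATA_CR remaining=0 emitted=10 chunks_done=1
Byte 19 = 0x0A: mode=SIZE remaining=0 emitted=10 chunks_done=2
Byte 20 = '4': mode=SIZE remaining=0 emitted=10 chunks_done=2
Byte 21 = 0x0D: mode=SIZE_CR remaining=0 emitted=10 chunks_done=2
Byte 22 = 0x0A: mode=DATA remaining=4 emitted=10 chunks_done=2
Byte 23 = 'y': mode=DATA remaining=3 emitted=11 chunks_done=2
Byte 24 = 't': mode=DATA remaining=2 emitted=12 chunks_done=2

Answer: DATA 2 12 2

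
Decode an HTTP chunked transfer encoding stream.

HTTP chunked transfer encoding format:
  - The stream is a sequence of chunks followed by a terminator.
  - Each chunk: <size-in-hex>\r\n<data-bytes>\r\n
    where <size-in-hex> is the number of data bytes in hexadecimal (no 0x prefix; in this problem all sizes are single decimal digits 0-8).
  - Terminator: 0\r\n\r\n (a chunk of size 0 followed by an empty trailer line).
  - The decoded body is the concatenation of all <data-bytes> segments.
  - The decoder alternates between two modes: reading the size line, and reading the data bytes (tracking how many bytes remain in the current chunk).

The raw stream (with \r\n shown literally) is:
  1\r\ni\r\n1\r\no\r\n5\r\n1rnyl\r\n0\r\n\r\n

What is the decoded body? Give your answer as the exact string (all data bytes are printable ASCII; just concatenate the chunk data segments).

Answer: io1rnyl

Derivation:
Chunk 1: stream[0..1]='1' size=0x1=1, data at stream[3..4]='i' -> body[0..1], body so far='i'
Chunk 2: stream[6..7]='1' size=0x1=1, data at stream[9..10]='o' -> body[1..2], body so far='io'
Chunk 3: stream[12..13]='5' size=0x5=5, data at stream[15..20]='1rnyl' -> body[2..7], body so far='io1rnyl'
Chunk 4: stream[22..23]='0' size=0 (terminator). Final body='io1rnyl' (7 bytes)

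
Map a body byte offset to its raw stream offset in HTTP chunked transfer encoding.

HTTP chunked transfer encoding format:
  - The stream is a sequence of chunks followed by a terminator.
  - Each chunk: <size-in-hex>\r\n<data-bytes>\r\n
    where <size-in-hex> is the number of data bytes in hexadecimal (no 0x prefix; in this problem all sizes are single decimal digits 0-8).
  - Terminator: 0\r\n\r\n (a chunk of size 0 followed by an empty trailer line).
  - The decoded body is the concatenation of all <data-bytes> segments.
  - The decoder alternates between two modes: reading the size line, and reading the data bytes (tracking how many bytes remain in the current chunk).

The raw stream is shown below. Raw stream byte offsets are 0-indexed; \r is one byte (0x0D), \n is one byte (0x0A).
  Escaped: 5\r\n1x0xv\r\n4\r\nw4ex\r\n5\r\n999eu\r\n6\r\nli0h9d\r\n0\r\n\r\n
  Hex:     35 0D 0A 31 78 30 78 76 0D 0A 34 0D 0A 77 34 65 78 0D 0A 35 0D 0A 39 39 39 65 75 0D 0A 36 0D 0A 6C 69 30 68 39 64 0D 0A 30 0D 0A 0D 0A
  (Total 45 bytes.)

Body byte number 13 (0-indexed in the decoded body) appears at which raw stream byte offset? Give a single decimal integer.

Answer: 26

Derivation:
Chunk 1: stream[0..1]='5' size=0x5=5, data at stream[3..8]='1x0xv' -> body[0..5], body so far='1x0xv'
Chunk 2: stream[10..11]='4' size=0x4=4, data at stream[13..17]='w4ex' -> body[5..9], body so far='1x0xvw4ex'
Chunk 3: stream[19..20]='5' size=0x5=5, data at stream[22..27]='999eu' -> body[9..14], body so far='1x0xvw4ex999eu'
Chunk 4: stream[29..30]='6' size=0x6=6, data at stream[32..38]='li0h9d' -> body[14..20], body so far='1x0xvw4ex999euli0h9d'
Chunk 5: stream[40..41]='0' size=0 (terminator). Final body='1x0xvw4ex999euli0h9d' (20 bytes)
Body byte 13 at stream offset 26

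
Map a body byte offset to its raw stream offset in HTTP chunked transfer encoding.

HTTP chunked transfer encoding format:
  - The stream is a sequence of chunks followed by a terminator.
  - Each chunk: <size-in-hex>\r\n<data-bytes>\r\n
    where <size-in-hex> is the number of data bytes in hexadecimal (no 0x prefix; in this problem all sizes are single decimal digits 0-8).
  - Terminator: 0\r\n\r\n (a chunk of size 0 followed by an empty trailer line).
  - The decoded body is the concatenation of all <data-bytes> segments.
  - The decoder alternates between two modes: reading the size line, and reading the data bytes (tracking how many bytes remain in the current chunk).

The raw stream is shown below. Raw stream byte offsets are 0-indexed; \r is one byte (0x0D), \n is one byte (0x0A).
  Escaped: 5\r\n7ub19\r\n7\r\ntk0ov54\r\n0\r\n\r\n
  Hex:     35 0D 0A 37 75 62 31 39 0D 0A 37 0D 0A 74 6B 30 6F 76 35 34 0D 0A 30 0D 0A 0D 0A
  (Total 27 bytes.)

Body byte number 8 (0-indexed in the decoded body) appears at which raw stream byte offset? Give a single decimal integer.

Answer: 16

Derivation:
Chunk 1: stream[0..1]='5' size=0x5=5, data at stream[3..8]='7ub19' -> body[0..5], body so far='7ub19'
Chunk 2: stream[10..11]='7' size=0x7=7, data at stream[13..20]='tk0ov54' -> body[5..12], body so far='7ub19tk0ov54'
Chunk 3: stream[22..23]='0' size=0 (terminator). Final body='7ub19tk0ov54' (12 bytes)
Body byte 8 at stream offset 16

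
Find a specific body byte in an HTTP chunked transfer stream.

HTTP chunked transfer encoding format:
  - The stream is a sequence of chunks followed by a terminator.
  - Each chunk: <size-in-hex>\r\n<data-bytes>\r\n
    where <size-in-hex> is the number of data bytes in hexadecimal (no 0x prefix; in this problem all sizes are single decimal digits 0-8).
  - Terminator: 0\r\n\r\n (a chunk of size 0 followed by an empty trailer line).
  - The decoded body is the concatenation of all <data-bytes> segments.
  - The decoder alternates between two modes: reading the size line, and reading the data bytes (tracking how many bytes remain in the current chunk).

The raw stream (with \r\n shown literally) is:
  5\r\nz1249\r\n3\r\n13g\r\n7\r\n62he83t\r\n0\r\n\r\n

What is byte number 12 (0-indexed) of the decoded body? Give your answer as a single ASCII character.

Answer: 8

Derivation:
Chunk 1: stream[0..1]='5' size=0x5=5, data at stream[3..8]='z1249' -> body[0..5], body so far='z1249'
Chunk 2: stream[10..11]='3' size=0x3=3, data at stream[13..16]='13g' -> body[5..8], body so far='z124913g'
Chunk 3: stream[18..19]='7' size=0x7=7, data at stream[21..28]='62he83t' -> body[8..15], body so far='z124913g62he83t'
Chunk 4: stream[30..31]='0' size=0 (terminator). Final body='z124913g62he83t' (15 bytes)
Body byte 12 = '8'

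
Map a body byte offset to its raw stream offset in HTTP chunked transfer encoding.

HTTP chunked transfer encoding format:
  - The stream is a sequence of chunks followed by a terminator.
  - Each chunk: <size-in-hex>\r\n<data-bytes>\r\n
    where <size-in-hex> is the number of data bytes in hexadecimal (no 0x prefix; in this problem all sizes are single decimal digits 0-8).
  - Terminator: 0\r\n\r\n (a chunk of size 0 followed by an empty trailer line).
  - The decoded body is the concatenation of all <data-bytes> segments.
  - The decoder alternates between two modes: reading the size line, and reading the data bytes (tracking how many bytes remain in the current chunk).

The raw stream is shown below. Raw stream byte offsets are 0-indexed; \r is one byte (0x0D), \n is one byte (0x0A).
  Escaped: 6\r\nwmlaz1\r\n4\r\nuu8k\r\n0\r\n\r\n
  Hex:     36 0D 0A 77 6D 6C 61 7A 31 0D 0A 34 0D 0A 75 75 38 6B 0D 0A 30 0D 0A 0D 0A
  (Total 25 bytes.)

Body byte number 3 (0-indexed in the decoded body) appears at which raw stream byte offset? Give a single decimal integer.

Chunk 1: stream[0..1]='6' size=0x6=6, data at stream[3..9]='wmlaz1' -> body[0..6], body so far='wmlaz1'
Chunk 2: stream[11..12]='4' size=0x4=4, data at stream[14..18]='uu8k' -> body[6..10], body so far='wmlaz1uu8k'
Chunk 3: stream[20..21]='0' size=0 (terminator). Final body='wmlaz1uu8k' (10 bytes)
Body byte 3 at stream offset 6

Answer: 6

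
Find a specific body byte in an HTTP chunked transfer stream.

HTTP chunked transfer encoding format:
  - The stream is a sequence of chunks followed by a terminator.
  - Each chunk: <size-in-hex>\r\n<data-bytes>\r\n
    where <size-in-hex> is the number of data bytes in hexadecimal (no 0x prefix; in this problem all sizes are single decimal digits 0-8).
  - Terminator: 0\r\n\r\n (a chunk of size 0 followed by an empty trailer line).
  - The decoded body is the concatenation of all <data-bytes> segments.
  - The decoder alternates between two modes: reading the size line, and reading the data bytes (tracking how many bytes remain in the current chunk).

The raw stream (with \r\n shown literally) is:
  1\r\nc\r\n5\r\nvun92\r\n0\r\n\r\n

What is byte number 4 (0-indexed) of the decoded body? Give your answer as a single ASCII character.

Answer: 9

Derivation:
Chunk 1: stream[0..1]='1' size=0x1=1, data at stream[3..4]='c' -> body[0..1], body so far='c'
Chunk 2: stream[6..7]='5' size=0x5=5, data at stream[9..14]='vun92' -> body[1..6], body so far='cvun92'
Chunk 3: stream[16..17]='0' size=0 (terminator). Final body='cvun92' (6 bytes)
Body byte 4 = '9'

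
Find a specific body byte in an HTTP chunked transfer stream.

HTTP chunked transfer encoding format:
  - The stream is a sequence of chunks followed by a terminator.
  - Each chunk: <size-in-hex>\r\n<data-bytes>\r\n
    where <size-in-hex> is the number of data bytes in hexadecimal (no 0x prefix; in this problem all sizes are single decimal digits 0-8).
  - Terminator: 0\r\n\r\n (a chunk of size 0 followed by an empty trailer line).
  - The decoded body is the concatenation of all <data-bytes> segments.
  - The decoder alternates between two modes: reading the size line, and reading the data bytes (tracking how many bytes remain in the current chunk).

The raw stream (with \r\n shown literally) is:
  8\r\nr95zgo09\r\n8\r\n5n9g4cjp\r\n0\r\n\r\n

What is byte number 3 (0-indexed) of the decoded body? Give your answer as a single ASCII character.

Answer: z

Derivation:
Chunk 1: stream[0..1]='8' size=0x8=8, data at stream[3..11]='r95zgo09' -> body[0..8], body so far='r95zgo09'
Chunk 2: stream[13..14]='8' size=0x8=8, data at stream[16..24]='5n9g4cjp' -> body[8..16], body so far='r95zgo095n9g4cjp'
Chunk 3: stream[26..27]='0' size=0 (terminator). Final body='r95zgo095n9g4cjp' (16 bytes)
Body byte 3 = 'z'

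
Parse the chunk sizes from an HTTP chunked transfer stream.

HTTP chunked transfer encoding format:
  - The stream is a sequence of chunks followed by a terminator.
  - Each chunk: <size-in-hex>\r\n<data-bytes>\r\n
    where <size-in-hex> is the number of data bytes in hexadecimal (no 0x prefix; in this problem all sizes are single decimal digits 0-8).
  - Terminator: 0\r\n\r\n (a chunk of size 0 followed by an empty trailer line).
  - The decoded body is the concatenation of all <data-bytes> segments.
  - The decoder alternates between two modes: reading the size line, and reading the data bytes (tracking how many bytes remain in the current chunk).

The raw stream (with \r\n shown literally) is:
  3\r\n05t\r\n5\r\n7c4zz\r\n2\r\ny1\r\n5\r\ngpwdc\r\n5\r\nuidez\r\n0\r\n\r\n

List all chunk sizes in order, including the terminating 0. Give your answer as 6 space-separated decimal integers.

Answer: 3 5 2 5 5 0

Derivation:
Chunk 1: stream[0..1]='3' size=0x3=3, data at stream[3..6]='05t' -> body[0..3], body so far='05t'
Chunk 2: stream[8..9]='5' size=0x5=5, data at stream[11..16]='7c4zz' -> body[3..8], body so far='05t7c4zz'
Chunk 3: stream[18..19]='2' size=0x2=2, data at stream[21..23]='y1' -> body[8..10], body so far='05t7c4zzy1'
Chunk 4: stream[25..26]='5' size=0x5=5, data at stream[28..33]='gpwdc' -> body[10..15], body so far='05t7c4zzy1gpwdc'
Chunk 5: stream[35..36]='5' size=0x5=5, data at stream[38..43]='uidez' -> body[15..20], body so far='05t7c4zzy1gpwdcuidez'
Chunk 6: stream[45..46]='0' size=0 (terminator). Final body='05t7c4zzy1gpwdcuidez' (20 bytes)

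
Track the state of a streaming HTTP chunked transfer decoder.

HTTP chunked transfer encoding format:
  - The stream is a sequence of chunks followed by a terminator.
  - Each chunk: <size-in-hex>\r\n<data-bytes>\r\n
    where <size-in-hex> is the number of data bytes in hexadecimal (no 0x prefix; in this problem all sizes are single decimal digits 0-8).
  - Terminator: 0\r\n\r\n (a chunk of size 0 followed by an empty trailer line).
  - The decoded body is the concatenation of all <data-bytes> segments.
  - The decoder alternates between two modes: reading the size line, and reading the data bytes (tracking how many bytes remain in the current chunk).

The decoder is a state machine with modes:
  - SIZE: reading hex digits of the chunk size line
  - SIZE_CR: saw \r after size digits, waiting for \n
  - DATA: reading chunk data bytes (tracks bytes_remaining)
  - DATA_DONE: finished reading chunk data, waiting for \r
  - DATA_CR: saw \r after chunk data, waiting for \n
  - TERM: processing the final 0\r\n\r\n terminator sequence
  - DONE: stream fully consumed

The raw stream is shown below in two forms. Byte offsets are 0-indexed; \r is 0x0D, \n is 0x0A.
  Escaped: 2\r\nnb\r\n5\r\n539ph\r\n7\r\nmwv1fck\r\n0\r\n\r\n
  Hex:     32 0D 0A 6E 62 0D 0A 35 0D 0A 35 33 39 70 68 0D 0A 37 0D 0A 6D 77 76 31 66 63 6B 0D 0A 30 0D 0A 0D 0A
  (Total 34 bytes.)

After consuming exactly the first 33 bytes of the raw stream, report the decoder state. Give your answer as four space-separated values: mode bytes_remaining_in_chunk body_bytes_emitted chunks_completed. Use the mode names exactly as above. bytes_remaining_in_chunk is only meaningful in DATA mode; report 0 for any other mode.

Byte 0 = '2': mode=SIZE remaining=0 emitted=0 chunks_done=0
Byte 1 = 0x0D: mode=SIZE_CR remaining=0 emitted=0 chunks_done=0
Byte 2 = 0x0A: mode=DATA remaining=2 emitted=0 chunks_done=0
Byte 3 = 'n': mode=DATA remaining=1 emitted=1 chunks_done=0
Byte 4 = 'b': mode=DATA_DONE remaining=0 emitted=2 chunks_done=0
Byte 5 = 0x0D: mode=DATA_CR remaining=0 emitted=2 chunks_done=0
Byte 6 = 0x0A: mode=SIZE remaining=0 emitted=2 chunks_done=1
Byte 7 = '5': mode=SIZE remaining=0 emitted=2 chunks_done=1
Byte 8 = 0x0D: mode=SIZE_CR remaining=0 emitted=2 chunks_done=1
Byte 9 = 0x0A: mode=DATA remaining=5 emitted=2 chunks_done=1
Byte 10 = '5': mode=DATA remaining=4 emitted=3 chunks_done=1
Byte 11 = '3': mode=DATA remaining=3 emitted=4 chunks_done=1
Byte 12 = '9': mode=DATA remaining=2 emitted=5 chunks_done=1
Byte 13 = 'p': mode=DATA remaining=1 emitted=6 chunks_done=1
Byte 14 = 'h': mode=DATA_DONE remaining=0 emitted=7 chunks_done=1
Byte 15 = 0x0D: mode=DATA_CR remaining=0 emitted=7 chunks_done=1
Byte 16 = 0x0A: mode=SIZE remaining=0 emitted=7 chunks_done=2
Byte 17 = '7': mode=SIZE remaining=0 emitted=7 chunks_done=2
Byte 18 = 0x0D: mode=SIZE_CR remaining=0 emitted=7 chunks_done=2
Byte 19 = 0x0A: mode=DATA remaining=7 emitted=7 chunks_done=2
Byte 20 = 'm': mode=DATA remaining=6 emitted=8 chunks_done=2
Byte 21 = 'w': mode=DATA remaining=5 emitted=9 chunks_done=2
Byte 22 = 'v': mode=DATA remaining=4 emitted=10 chunks_done=2
Byte 23 = '1': mode=DATA remaining=3 emitted=11 chunks_done=2
Byte 24 = 'f': mode=DATA remaining=2 emitted=12 chunks_done=2
Byte 25 = 'c': mode=DATA remaining=1 emitted=13 chunks_done=2
Byte 26 = 'k': mode=DATA_DONE remaining=0 emitted=14 chunks_done=2
Byte 27 = 0x0D: mode=DATA_CR remaining=0 emitted=14 chunks_done=2
Byte 28 = 0x0A: mode=SIZE remaining=0 emitted=14 chunks_done=3
Byte 29 = '0': mode=SIZE remaining=0 emitted=14 chunks_done=3
Byte 30 = 0x0D: mode=SIZE_CR remaining=0 emitted=14 chunks_done=3
Byte 31 = 0x0A: mode=TERM remaining=0 emitted=14 chunks_done=3
Byte 32 = 0x0D: mode=TERM remaining=0 emitted=14 chunks_done=3

Answer: TERM 0 14 3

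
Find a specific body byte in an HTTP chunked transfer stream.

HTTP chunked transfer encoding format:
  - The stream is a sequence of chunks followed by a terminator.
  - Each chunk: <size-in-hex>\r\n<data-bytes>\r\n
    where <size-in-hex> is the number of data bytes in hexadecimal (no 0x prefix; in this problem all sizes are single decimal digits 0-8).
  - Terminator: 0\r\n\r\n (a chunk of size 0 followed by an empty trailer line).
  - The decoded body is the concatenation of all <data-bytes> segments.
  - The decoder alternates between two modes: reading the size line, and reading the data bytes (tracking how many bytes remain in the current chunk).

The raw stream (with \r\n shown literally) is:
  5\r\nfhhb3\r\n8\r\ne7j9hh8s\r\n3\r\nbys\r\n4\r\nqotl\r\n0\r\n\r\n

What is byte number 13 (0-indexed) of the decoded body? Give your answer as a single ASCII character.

Answer: b

Derivation:
Chunk 1: stream[0..1]='5' size=0x5=5, data at stream[3..8]='fhhb3' -> body[0..5], body so far='fhhb3'
Chunk 2: stream[10..11]='8' size=0x8=8, data at stream[13..21]='e7j9hh8s' -> body[5..13], body so far='fhhb3e7j9hh8s'
Chunk 3: stream[23..24]='3' size=0x3=3, data at stream[26..29]='bys' -> body[13..16], body so far='fhhb3e7j9hh8sbys'
Chunk 4: stream[31..32]='4' size=0x4=4, data at stream[34..38]='qotl' -> body[16..20], body so far='fhhb3e7j9hh8sbysqotl'
Chunk 5: stream[40..41]='0' size=0 (terminator). Final body='fhhb3e7j9hh8sbysqotl' (20 bytes)
Body byte 13 = 'b'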